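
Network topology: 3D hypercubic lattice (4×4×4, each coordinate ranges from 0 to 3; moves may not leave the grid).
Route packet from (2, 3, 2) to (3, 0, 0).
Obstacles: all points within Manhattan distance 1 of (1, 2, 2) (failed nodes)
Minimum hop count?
6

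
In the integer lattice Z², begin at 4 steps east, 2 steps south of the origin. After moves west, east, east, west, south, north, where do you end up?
(4, -2)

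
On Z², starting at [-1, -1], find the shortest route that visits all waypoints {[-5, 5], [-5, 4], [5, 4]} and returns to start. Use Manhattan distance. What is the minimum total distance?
32
(one optimal route: (-1, -1) → (-5, 5) → (-5, 4) → (5, 4) → (-1, -1))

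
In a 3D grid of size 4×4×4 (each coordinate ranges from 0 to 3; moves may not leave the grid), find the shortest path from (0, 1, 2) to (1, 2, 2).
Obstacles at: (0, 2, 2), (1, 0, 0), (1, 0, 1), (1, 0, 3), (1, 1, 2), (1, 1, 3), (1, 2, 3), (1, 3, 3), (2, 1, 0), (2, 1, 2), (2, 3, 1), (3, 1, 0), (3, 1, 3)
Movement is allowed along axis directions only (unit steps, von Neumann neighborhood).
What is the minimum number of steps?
4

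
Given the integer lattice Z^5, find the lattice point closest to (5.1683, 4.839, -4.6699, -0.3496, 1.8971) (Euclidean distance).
(5, 5, -5, 0, 2)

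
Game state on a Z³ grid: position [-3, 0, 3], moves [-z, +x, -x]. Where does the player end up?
(-3, 0, 2)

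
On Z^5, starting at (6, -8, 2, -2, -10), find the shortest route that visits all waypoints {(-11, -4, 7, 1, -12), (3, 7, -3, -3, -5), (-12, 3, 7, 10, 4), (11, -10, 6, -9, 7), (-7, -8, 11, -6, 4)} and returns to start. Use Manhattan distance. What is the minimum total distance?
210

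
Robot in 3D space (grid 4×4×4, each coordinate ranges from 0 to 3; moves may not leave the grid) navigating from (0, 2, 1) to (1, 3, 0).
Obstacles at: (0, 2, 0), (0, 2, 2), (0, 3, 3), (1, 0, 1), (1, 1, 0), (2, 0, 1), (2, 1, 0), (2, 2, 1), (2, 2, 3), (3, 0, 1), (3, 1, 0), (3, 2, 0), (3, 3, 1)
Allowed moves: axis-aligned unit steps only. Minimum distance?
3
(one shortest path: (0, 2, 1) → (1, 2, 1) → (1, 3, 1) → (1, 3, 0))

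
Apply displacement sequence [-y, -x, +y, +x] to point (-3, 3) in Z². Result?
(-3, 3)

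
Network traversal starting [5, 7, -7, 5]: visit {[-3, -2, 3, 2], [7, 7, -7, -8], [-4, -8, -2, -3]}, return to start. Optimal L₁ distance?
98
(one optimal route: (5, 7, -7, 5) → (-3, -2, 3, 2) → (-4, -8, -2, -3) → (7, 7, -7, -8) → (5, 7, -7, 5))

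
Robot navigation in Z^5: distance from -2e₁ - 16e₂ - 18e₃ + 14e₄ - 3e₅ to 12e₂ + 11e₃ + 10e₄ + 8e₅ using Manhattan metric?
74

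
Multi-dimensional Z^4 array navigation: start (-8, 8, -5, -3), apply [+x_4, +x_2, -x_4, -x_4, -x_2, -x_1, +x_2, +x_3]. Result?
(-9, 9, -4, -4)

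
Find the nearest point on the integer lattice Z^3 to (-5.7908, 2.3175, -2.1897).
(-6, 2, -2)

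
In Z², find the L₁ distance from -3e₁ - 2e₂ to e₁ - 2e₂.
4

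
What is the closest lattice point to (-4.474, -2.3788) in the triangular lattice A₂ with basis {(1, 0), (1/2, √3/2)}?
(-4.5, -2.598)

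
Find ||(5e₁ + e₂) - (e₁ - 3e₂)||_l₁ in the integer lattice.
8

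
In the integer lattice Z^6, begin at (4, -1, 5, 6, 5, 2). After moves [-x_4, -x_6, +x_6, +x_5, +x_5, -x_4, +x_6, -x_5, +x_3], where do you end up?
(4, -1, 6, 4, 6, 3)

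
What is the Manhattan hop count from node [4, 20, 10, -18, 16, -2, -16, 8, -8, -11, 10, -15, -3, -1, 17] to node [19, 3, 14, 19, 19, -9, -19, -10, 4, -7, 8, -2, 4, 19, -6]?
185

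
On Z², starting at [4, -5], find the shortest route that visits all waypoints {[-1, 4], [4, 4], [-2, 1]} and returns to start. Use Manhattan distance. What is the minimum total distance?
30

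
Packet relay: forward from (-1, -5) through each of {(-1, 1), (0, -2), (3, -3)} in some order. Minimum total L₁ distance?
14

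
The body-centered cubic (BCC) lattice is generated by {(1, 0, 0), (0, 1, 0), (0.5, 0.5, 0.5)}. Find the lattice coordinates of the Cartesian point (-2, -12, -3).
b₁ - 9b₂ - 6b₃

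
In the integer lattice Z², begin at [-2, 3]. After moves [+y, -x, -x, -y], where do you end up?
(-4, 3)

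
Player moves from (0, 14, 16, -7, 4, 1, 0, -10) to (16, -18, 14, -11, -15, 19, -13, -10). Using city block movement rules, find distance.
104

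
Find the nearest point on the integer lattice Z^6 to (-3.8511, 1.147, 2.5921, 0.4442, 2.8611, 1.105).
(-4, 1, 3, 0, 3, 1)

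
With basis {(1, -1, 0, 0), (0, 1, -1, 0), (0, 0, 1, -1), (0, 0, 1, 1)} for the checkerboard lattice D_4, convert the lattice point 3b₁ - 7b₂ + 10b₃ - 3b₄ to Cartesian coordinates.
(3, -10, 14, -13)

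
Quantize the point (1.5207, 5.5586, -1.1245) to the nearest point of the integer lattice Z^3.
(2, 6, -1)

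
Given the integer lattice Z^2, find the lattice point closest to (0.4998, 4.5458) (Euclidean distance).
(0, 5)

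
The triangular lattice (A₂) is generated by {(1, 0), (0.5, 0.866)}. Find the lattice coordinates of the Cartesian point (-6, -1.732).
-5b₁ - 2b₂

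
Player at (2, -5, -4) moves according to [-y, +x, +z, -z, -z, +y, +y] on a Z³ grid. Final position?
(3, -4, -5)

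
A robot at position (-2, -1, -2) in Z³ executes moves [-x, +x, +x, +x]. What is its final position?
(0, -1, -2)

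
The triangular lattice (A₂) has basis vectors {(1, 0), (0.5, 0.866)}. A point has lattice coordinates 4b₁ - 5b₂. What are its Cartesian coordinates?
(1.5, -4.33)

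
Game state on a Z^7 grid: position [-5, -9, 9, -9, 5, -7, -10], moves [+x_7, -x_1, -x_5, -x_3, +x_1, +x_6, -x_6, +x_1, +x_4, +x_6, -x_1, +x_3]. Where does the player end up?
(-5, -9, 9, -8, 4, -6, -9)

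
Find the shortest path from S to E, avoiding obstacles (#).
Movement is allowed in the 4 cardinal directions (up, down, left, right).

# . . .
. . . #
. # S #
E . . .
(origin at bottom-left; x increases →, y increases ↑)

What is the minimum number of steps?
3
(one shortest path: (2, 1) → (2, 0) → (1, 0) → (0, 0))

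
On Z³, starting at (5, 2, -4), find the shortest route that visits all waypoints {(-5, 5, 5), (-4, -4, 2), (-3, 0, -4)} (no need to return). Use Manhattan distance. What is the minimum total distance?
34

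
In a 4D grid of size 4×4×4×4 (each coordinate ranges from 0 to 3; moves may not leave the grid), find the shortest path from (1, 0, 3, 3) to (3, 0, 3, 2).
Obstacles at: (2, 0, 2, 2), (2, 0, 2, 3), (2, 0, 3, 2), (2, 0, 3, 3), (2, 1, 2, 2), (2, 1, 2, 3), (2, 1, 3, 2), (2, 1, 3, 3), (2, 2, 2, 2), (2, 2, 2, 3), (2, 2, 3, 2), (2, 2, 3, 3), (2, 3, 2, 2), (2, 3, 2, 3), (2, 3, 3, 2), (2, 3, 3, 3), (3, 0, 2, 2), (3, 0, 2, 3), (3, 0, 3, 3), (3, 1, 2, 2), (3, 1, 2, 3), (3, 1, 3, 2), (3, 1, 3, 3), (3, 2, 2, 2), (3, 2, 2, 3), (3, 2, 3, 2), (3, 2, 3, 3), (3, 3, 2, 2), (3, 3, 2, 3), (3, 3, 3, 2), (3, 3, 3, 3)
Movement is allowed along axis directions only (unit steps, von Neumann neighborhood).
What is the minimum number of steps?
5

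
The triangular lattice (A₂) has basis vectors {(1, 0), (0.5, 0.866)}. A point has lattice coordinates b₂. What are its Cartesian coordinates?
(0.5, 0.866)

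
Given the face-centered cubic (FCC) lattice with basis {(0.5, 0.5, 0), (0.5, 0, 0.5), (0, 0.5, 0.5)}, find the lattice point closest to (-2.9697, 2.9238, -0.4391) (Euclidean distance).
(-3, 2.5, -0.5)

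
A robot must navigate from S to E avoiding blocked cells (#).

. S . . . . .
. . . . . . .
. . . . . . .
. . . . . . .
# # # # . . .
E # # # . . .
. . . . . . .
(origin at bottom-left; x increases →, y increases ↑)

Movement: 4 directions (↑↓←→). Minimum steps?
14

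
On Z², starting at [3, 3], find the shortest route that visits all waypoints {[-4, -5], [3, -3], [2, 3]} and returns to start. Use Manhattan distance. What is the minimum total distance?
30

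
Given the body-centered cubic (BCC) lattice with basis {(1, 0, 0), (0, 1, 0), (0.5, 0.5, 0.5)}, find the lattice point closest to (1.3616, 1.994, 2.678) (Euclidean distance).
(1, 2, 3)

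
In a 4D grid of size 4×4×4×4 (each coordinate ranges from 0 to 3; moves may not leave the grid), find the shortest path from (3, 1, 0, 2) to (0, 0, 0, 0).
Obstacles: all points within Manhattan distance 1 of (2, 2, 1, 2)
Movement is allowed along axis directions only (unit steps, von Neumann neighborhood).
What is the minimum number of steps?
6
(one shortest path: (3, 1, 0, 2) → (2, 1, 0, 2) → (1, 1, 0, 2) → (0, 1, 0, 2) → (0, 0, 0, 2) → (0, 0, 0, 1) → (0, 0, 0, 0))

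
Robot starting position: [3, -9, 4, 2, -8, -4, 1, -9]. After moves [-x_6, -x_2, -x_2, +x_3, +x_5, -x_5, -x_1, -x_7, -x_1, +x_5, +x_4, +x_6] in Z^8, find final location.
(1, -11, 5, 3, -7, -4, 0, -9)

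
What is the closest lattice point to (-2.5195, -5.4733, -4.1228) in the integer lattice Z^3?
(-3, -5, -4)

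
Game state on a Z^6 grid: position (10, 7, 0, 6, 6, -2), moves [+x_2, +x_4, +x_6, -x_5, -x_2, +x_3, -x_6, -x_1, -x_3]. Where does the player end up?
(9, 7, 0, 7, 5, -2)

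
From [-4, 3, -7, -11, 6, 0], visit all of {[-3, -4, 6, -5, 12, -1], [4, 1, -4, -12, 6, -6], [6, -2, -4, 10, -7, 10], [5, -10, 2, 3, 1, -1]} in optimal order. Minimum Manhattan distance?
138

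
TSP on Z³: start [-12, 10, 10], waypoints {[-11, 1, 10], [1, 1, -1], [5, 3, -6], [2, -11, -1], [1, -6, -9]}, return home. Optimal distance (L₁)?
116
(one optimal route: (-12, 10, 10) → (-11, 1, 10) → (1, 1, -1) → (2, -11, -1) → (1, -6, -9) → (5, 3, -6) → (-12, 10, 10))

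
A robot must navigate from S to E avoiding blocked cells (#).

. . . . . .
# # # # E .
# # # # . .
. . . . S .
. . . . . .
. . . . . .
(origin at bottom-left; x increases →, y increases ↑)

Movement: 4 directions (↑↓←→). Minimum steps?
2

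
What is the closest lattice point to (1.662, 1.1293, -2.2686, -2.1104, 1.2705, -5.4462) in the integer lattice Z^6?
(2, 1, -2, -2, 1, -5)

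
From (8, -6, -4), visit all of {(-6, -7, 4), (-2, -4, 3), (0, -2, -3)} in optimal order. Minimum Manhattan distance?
31
(one optimal route: (8, -6, -4) → (0, -2, -3) → (-2, -4, 3) → (-6, -7, 4))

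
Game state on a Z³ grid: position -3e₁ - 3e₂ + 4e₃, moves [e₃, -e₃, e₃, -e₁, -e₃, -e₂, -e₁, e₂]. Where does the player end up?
(-5, -3, 4)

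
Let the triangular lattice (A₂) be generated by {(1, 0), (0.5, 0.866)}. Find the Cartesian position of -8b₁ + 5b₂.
(-5.5, 4.33)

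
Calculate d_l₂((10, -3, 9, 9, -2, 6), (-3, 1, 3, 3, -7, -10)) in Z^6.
23.1948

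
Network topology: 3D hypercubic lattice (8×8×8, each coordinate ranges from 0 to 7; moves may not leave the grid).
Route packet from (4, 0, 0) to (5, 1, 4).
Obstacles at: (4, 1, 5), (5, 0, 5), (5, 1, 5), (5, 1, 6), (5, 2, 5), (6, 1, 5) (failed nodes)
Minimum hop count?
6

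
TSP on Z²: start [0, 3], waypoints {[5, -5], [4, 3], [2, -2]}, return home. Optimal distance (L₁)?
26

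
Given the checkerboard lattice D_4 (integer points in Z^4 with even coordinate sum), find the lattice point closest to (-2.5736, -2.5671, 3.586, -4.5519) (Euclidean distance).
(-3, -3, 4, -4)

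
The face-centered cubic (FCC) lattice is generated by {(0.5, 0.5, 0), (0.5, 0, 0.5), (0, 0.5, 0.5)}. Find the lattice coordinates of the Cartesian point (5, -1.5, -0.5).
4b₁ + 6b₂ - 7b₃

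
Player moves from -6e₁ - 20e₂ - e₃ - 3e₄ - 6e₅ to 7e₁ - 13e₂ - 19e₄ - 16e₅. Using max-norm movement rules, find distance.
16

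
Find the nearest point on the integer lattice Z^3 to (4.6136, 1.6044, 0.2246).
(5, 2, 0)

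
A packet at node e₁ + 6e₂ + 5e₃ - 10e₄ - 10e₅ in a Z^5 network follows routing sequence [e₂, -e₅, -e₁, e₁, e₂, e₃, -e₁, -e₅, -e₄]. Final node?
(0, 8, 6, -11, -12)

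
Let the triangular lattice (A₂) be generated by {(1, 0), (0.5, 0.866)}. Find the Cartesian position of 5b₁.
(5, 0)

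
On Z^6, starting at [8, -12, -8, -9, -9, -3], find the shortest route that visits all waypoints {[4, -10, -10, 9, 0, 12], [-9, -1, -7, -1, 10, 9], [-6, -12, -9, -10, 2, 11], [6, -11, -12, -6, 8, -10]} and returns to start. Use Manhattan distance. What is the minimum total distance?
208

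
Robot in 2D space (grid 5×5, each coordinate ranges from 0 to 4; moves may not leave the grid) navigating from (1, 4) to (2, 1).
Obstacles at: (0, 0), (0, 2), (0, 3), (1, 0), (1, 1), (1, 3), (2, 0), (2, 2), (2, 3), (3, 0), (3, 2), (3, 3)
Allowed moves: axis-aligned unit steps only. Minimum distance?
8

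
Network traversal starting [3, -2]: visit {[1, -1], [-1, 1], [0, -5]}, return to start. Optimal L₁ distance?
20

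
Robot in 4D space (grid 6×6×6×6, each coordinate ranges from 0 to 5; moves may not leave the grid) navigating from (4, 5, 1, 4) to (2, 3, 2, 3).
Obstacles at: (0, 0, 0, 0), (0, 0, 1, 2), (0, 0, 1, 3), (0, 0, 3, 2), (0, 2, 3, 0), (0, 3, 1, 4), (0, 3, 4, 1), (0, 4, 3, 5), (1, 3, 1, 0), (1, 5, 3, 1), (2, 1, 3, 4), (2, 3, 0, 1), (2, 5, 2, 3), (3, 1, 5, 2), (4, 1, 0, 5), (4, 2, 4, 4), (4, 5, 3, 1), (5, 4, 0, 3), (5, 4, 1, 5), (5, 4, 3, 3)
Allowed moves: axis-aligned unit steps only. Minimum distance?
6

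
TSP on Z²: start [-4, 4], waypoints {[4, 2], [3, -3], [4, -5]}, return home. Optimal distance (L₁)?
34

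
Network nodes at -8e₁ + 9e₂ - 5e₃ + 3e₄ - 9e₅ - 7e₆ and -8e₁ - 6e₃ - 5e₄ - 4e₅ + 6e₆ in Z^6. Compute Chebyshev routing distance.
13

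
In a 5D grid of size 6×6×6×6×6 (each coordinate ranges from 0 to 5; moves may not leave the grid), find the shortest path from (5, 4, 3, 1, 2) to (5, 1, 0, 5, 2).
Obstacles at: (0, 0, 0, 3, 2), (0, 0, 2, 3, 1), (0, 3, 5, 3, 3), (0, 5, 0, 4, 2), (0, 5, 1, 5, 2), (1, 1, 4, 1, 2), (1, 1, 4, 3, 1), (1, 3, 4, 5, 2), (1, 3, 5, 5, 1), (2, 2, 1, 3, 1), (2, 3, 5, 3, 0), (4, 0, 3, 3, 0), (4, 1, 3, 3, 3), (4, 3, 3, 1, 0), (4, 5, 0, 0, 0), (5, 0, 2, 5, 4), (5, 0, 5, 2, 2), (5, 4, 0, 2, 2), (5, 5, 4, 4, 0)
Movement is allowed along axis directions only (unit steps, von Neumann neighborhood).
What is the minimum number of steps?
10
(one shortest path: (5, 4, 3, 1, 2) → (5, 3, 3, 1, 2) → (5, 2, 3, 1, 2) → (5, 1, 3, 1, 2) → (5, 1, 2, 1, 2) → (5, 1, 1, 1, 2) → (5, 1, 0, 1, 2) → (5, 1, 0, 2, 2) → (5, 1, 0, 3, 2) → (5, 1, 0, 4, 2) → (5, 1, 0, 5, 2))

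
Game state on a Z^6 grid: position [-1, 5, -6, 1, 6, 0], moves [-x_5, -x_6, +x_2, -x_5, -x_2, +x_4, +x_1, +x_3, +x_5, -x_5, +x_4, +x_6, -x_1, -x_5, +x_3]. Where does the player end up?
(-1, 5, -4, 3, 3, 0)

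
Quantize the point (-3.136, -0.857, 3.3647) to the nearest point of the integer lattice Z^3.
(-3, -1, 3)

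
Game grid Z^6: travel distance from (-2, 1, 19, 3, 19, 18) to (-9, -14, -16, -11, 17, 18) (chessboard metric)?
35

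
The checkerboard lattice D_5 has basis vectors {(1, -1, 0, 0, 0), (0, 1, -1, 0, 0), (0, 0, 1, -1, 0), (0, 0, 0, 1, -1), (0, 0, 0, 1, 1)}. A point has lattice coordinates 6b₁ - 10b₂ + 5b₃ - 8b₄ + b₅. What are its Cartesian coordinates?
(6, -16, 15, -12, 9)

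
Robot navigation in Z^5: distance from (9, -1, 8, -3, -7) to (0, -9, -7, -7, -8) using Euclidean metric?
19.6723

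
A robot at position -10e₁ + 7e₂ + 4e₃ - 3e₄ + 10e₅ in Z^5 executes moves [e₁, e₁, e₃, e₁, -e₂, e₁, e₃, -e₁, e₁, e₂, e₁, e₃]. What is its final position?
(-5, 7, 7, -3, 10)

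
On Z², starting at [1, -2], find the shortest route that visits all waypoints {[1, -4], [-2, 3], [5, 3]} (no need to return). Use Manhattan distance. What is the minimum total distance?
19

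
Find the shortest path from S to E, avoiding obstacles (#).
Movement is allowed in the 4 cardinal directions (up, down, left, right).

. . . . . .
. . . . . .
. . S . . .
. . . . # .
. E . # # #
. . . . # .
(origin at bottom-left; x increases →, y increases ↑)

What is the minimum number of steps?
3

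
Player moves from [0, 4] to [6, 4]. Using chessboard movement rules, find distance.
6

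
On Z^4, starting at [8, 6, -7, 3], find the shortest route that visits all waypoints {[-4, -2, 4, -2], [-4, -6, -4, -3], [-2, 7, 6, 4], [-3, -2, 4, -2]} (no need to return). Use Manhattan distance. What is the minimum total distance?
57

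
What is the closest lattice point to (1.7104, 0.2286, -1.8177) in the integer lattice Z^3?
(2, 0, -2)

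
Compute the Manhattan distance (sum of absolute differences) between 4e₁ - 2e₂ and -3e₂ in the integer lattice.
5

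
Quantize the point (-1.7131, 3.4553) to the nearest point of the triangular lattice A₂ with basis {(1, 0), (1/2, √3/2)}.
(-2, 3.464)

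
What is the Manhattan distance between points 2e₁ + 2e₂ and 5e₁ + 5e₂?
6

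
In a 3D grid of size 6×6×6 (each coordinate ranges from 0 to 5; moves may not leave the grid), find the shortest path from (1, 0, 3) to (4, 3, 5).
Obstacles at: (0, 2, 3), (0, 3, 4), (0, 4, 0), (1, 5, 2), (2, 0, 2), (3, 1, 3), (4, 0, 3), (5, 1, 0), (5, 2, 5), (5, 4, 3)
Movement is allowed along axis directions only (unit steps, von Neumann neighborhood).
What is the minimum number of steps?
8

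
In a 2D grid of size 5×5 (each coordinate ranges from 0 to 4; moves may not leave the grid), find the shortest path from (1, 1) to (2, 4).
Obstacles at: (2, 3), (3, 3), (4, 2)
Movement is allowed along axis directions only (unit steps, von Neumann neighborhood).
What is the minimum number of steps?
4
(one shortest path: (1, 1) → (1, 2) → (1, 3) → (1, 4) → (2, 4))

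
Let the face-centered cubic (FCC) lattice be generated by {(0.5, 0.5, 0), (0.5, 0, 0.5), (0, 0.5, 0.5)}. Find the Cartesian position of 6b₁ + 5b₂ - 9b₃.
(5.5, -1.5, -2)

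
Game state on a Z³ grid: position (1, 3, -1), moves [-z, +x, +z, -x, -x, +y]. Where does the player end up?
(0, 4, -1)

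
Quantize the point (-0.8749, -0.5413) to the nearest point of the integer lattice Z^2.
(-1, -1)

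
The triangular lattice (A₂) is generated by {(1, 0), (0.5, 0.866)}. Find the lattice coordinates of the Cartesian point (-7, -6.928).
-3b₁ - 8b₂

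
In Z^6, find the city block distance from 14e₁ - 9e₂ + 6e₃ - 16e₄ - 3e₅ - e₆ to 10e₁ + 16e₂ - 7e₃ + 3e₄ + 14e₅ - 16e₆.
93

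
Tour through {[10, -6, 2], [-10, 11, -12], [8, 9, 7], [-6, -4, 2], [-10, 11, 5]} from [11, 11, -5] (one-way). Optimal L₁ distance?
96
(one optimal route: (11, 11, -5) → (8, 9, 7) → (10, -6, 2) → (-6, -4, 2) → (-10, 11, 5) → (-10, 11, -12))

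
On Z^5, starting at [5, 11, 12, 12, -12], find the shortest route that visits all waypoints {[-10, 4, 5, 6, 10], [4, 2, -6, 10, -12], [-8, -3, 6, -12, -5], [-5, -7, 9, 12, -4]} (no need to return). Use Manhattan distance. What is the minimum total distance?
151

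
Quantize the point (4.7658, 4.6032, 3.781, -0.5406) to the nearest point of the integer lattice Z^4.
(5, 5, 4, -1)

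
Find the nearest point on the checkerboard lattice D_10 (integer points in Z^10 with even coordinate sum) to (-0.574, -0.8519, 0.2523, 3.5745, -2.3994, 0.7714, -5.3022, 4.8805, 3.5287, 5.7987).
(-1, -1, 0, 4, -2, 1, -5, 5, 3, 6)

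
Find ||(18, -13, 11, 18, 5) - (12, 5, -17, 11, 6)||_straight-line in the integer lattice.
34.5543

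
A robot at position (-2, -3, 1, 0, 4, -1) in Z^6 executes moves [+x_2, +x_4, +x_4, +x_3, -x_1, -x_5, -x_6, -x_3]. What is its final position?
(-3, -2, 1, 2, 3, -2)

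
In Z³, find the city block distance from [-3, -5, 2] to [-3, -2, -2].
7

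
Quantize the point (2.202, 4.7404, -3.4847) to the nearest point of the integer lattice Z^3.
(2, 5, -3)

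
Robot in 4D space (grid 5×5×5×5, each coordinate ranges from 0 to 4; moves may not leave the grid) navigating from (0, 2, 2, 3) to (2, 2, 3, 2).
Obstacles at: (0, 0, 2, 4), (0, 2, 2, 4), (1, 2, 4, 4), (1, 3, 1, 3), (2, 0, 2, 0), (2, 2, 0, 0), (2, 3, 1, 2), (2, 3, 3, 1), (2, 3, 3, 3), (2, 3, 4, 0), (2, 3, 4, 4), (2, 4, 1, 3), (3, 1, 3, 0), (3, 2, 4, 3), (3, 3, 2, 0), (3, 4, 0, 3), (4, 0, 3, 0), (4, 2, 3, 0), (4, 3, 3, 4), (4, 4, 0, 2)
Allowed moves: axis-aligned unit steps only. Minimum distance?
4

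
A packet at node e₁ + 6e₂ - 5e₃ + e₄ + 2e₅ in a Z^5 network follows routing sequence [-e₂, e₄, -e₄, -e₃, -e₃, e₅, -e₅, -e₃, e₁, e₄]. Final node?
(2, 5, -8, 2, 2)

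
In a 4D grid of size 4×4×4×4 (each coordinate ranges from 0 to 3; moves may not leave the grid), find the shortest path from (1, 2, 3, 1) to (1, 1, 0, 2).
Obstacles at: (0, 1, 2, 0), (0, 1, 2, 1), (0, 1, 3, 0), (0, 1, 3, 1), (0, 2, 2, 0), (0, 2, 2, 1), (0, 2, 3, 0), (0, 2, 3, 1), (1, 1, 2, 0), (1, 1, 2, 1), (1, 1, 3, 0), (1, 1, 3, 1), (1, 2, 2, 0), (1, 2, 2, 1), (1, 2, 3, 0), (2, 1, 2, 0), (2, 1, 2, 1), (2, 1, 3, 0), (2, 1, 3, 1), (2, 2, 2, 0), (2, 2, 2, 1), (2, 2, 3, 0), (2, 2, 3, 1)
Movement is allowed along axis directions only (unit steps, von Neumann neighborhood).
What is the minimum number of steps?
5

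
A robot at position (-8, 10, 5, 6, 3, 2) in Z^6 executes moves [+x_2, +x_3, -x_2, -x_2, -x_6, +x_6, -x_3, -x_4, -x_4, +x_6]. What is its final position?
(-8, 9, 5, 4, 3, 3)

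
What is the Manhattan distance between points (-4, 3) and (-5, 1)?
3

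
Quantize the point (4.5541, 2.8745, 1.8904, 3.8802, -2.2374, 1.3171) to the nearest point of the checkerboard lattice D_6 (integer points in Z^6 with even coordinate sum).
(4, 3, 2, 4, -2, 1)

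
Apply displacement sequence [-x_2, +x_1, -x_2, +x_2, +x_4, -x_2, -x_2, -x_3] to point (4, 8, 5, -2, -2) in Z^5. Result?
(5, 5, 4, -1, -2)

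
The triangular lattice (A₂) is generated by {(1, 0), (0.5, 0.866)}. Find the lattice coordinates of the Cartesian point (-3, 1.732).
-4b₁ + 2b₂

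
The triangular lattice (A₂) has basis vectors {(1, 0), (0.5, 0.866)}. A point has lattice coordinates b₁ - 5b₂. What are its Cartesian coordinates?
(-1.5, -4.33)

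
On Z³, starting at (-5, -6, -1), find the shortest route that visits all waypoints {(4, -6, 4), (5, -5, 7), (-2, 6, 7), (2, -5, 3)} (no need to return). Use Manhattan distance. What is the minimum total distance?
39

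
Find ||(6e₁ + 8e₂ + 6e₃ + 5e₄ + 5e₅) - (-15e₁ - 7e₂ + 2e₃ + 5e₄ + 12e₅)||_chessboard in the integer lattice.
21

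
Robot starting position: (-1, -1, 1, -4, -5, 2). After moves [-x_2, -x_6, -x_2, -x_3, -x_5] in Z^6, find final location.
(-1, -3, 0, -4, -6, 1)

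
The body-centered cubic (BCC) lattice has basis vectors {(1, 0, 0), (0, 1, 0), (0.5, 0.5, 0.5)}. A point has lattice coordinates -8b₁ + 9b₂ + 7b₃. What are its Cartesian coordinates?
(-4.5, 12.5, 3.5)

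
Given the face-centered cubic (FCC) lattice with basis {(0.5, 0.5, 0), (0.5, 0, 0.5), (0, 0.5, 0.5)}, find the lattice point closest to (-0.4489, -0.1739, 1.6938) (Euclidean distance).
(-0.5, 0, 1.5)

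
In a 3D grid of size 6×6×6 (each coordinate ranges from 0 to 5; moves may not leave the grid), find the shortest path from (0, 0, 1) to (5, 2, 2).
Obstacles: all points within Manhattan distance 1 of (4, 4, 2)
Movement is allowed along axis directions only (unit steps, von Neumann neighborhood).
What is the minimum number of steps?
8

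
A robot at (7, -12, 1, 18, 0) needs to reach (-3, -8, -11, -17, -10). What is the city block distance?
71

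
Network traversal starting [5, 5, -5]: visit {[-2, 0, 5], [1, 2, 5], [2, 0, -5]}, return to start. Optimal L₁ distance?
44
(one optimal route: (5, 5, -5) → (1, 2, 5) → (-2, 0, 5) → (2, 0, -5) → (5, 5, -5))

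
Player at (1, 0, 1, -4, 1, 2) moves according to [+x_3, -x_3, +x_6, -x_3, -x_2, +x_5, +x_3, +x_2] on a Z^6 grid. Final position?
(1, 0, 1, -4, 2, 3)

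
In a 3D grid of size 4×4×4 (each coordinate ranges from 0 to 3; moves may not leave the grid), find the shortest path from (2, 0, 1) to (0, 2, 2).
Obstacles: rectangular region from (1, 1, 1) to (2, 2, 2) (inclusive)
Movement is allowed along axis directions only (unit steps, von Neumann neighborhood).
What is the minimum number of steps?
5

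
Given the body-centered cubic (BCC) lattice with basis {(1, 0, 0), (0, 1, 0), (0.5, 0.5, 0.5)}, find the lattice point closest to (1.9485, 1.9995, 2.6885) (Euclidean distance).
(2, 2, 3)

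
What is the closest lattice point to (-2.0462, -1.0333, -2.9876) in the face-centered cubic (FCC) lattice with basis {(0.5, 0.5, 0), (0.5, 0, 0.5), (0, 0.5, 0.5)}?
(-2, -1, -3)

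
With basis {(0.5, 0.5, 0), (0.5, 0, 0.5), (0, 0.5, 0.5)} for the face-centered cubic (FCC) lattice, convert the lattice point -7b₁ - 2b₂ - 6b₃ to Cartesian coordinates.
(-4.5, -6.5, -4)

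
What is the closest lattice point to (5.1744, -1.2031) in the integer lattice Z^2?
(5, -1)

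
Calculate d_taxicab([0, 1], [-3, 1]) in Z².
3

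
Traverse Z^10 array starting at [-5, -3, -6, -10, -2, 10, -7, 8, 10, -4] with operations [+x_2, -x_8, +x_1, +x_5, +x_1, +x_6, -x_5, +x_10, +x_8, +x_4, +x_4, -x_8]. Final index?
(-3, -2, -6, -8, -2, 11, -7, 7, 10, -3)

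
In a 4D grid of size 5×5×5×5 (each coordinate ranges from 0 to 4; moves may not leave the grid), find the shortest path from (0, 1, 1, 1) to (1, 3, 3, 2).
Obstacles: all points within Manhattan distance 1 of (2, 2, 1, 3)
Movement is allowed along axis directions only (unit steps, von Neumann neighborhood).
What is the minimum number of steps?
6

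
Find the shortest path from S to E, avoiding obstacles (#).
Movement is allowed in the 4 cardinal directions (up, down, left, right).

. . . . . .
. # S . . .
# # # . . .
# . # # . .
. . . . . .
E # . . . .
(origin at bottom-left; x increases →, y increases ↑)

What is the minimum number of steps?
10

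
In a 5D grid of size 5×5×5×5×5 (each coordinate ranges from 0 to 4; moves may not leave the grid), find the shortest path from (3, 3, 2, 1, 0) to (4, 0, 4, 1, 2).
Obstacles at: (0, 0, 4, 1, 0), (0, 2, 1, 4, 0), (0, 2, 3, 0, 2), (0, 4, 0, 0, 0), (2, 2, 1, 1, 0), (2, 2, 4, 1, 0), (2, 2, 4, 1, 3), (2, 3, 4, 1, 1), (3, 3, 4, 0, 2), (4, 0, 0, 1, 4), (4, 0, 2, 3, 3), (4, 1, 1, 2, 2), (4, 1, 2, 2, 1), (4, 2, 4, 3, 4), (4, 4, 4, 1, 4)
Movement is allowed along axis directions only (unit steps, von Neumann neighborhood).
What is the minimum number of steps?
8
(one shortest path: (3, 3, 2, 1, 0) → (4, 3, 2, 1, 0) → (4, 2, 2, 1, 0) → (4, 1, 2, 1, 0) → (4, 0, 2, 1, 0) → (4, 0, 3, 1, 0) → (4, 0, 4, 1, 0) → (4, 0, 4, 1, 1) → (4, 0, 4, 1, 2))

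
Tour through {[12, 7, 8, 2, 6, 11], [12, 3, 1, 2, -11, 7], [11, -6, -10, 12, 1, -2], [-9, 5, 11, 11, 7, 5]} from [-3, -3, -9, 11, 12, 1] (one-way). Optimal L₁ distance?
159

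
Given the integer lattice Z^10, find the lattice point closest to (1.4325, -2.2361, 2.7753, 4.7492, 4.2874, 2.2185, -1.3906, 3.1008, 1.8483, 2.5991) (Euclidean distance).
(1, -2, 3, 5, 4, 2, -1, 3, 2, 3)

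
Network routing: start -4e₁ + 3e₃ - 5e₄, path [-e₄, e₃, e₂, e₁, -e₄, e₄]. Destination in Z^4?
(-3, 1, 4, -6)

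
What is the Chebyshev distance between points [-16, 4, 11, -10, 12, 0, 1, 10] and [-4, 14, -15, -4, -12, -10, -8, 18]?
26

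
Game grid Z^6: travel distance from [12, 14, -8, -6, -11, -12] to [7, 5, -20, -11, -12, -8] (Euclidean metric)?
17.088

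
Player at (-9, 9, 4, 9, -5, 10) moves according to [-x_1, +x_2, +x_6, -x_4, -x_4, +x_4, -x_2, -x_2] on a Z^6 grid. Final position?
(-10, 8, 4, 8, -5, 11)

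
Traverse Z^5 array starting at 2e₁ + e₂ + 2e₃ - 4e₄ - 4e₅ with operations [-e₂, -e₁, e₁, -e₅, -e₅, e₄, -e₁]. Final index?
(1, 0, 2, -3, -6)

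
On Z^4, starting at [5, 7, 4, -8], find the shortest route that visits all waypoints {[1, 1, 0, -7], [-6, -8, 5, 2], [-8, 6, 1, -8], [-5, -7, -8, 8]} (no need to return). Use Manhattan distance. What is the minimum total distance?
82
(one optimal route: (5, 7, 4, -8) → (1, 1, 0, -7) → (-8, 6, 1, -8) → (-6, -8, 5, 2) → (-5, -7, -8, 8))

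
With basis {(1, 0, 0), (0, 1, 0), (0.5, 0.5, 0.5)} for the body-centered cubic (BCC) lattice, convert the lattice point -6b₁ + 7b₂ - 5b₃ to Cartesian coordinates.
(-8.5, 4.5, -2.5)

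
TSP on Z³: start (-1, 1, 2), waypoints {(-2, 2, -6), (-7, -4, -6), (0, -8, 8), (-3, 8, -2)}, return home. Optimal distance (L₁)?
76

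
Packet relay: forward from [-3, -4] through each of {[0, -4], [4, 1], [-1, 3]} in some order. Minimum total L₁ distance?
18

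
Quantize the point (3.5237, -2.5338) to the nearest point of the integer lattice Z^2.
(4, -3)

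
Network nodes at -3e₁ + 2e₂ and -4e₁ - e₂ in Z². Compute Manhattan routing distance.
4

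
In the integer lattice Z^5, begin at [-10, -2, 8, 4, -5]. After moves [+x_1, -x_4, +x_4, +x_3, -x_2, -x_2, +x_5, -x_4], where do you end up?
(-9, -4, 9, 3, -4)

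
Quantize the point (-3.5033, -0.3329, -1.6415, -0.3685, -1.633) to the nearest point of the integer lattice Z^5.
(-4, 0, -2, 0, -2)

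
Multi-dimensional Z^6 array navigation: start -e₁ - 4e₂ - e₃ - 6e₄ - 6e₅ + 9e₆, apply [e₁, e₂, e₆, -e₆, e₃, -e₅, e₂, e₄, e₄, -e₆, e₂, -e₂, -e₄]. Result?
(0, -2, 0, -5, -7, 8)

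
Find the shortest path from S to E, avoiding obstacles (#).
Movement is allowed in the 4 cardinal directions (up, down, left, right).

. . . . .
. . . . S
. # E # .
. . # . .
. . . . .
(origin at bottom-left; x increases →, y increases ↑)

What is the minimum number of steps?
3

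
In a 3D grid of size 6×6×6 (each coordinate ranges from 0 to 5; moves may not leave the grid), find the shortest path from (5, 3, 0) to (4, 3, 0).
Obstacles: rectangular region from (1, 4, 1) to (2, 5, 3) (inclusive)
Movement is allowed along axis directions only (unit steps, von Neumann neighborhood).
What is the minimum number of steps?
1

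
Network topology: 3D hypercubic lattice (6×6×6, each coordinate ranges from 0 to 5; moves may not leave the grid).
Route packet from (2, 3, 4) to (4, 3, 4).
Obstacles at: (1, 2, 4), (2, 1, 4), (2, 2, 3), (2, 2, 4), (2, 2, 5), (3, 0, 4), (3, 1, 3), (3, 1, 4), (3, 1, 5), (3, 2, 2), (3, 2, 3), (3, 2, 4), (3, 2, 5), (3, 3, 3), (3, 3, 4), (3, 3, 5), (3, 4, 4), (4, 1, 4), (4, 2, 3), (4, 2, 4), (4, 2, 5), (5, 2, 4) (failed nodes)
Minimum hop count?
6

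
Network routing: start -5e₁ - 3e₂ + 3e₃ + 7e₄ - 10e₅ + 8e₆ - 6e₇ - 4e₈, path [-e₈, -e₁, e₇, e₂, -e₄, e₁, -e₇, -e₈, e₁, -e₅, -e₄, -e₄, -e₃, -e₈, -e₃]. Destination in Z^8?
(-4, -2, 1, 4, -11, 8, -6, -7)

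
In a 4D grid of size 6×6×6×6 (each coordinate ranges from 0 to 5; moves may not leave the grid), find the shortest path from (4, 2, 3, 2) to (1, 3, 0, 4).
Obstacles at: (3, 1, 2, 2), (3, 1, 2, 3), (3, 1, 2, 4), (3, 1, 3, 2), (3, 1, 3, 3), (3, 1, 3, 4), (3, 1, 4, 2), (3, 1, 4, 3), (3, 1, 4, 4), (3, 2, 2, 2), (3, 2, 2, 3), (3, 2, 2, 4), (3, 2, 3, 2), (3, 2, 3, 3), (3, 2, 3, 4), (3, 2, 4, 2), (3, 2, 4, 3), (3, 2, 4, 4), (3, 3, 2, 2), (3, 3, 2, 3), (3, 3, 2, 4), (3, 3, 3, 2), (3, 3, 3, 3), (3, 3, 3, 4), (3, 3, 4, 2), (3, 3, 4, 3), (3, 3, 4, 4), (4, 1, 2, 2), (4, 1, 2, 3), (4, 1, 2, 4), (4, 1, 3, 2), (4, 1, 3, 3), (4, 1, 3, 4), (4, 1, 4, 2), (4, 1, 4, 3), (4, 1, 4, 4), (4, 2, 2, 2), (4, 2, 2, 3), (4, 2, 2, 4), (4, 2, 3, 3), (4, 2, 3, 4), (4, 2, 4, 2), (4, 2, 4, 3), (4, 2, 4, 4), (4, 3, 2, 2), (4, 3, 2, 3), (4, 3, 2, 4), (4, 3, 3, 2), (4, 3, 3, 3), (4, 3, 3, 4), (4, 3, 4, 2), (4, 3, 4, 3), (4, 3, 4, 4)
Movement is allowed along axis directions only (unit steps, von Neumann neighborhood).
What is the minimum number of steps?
11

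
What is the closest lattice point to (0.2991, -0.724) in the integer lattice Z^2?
(0, -1)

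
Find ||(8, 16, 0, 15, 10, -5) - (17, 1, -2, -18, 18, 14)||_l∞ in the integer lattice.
33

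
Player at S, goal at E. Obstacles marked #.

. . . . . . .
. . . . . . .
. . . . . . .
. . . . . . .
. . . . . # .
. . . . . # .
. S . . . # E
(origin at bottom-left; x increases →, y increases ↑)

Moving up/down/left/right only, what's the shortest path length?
11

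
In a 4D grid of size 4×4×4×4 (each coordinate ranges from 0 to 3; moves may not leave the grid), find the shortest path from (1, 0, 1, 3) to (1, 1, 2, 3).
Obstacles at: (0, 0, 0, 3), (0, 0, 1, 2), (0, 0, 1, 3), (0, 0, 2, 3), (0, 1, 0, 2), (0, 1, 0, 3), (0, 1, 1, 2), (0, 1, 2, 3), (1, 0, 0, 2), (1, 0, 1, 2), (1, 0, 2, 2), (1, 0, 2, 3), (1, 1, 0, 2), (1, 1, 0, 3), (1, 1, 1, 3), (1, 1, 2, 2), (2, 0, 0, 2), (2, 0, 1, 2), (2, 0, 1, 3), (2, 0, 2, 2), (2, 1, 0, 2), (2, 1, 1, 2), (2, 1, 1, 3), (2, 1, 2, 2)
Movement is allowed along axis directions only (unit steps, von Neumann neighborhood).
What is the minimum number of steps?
8
(one shortest path: (1, 0, 1, 3) → (1, 0, 0, 3) → (2, 0, 0, 3) → (3, 0, 0, 3) → (3, 1, 0, 3) → (3, 1, 1, 3) → (3, 1, 2, 3) → (2, 1, 2, 3) → (1, 1, 2, 3))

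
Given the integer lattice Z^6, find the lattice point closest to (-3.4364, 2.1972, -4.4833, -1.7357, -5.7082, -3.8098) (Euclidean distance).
(-3, 2, -4, -2, -6, -4)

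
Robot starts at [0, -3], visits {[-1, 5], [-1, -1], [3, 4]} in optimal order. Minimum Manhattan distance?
14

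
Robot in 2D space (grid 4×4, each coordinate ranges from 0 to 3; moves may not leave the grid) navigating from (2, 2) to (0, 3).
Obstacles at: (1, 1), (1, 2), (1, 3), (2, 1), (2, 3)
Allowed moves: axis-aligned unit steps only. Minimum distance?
9
(one shortest path: (2, 2) → (3, 2) → (3, 1) → (3, 0) → (2, 0) → (1, 0) → (0, 0) → (0, 1) → (0, 2) → (0, 3))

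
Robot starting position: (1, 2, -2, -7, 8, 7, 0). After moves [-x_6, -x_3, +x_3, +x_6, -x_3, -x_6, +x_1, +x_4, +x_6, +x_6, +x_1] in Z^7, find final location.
(3, 2, -3, -6, 8, 8, 0)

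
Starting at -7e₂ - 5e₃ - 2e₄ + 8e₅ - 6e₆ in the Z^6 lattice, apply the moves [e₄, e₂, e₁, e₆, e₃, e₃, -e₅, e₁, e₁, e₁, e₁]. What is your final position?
(5, -6, -3, -1, 7, -5)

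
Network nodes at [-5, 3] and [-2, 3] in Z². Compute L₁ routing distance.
3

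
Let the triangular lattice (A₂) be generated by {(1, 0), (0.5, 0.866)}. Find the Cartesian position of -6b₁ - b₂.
(-6.5, -0.866)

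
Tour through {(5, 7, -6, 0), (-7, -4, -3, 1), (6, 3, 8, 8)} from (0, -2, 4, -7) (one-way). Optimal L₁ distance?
78
(one optimal route: (0, -2, 4, -7) → (-7, -4, -3, 1) → (5, 7, -6, 0) → (6, 3, 8, 8))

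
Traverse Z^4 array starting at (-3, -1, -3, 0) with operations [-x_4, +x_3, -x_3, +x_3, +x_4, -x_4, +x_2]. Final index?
(-3, 0, -2, -1)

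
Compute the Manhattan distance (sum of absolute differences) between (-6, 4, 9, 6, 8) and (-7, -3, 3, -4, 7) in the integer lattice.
25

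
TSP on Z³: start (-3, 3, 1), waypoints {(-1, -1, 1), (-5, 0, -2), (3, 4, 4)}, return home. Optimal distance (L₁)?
38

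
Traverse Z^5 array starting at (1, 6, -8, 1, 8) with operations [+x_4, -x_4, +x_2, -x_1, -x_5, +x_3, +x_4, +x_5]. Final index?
(0, 7, -7, 2, 8)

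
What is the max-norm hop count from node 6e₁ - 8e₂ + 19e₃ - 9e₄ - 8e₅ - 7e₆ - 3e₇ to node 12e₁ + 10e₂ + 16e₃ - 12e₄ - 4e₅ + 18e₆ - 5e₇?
25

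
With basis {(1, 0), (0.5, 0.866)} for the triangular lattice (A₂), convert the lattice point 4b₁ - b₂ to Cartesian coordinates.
(3.5, -0.866)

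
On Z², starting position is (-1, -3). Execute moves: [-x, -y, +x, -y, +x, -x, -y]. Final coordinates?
(-1, -6)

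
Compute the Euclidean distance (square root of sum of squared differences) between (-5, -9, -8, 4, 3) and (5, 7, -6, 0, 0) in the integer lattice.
19.6214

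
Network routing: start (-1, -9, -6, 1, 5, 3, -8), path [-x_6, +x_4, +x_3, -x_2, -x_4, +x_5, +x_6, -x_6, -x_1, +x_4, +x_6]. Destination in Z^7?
(-2, -10, -5, 2, 6, 3, -8)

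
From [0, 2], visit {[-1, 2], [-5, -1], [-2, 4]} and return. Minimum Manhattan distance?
20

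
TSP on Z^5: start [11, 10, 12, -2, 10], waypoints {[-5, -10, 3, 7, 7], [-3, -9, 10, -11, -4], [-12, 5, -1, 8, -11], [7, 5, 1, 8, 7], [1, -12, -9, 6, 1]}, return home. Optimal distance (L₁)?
248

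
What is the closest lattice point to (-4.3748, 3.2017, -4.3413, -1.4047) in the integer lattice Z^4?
(-4, 3, -4, -1)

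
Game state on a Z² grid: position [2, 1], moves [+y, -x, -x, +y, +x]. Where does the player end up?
(1, 3)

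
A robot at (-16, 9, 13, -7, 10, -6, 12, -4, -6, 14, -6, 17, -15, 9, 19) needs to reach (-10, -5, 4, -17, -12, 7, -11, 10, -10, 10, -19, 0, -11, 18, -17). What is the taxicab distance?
198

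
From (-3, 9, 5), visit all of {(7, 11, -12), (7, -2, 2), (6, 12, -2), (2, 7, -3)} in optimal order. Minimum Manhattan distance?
64
(one optimal route: (-3, 9, 5) → (2, 7, -3) → (7, 11, -12) → (6, 12, -2) → (7, -2, 2))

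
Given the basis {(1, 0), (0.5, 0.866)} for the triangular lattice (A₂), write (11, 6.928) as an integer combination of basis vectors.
7b₁ + 8b₂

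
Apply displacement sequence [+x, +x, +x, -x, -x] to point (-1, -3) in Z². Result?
(0, -3)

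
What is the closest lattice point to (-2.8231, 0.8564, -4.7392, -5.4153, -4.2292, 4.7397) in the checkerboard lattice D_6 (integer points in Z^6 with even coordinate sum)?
(-3, 1, -5, -6, -4, 5)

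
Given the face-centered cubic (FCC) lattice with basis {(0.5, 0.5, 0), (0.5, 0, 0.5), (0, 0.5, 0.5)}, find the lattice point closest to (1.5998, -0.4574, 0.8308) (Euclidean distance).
(1.5, -0.5, 1)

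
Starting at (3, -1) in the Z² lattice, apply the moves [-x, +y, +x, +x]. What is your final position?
(4, 0)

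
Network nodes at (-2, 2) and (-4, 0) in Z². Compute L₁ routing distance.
4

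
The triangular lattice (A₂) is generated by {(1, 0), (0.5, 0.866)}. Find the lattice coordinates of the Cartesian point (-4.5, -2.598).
-3b₁ - 3b₂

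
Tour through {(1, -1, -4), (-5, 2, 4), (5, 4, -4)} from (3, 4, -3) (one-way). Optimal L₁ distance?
29
(one optimal route: (3, 4, -3) → (5, 4, -4) → (1, -1, -4) → (-5, 2, 4))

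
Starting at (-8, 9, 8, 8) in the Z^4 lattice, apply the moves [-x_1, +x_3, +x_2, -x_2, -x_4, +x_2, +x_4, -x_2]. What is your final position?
(-9, 9, 9, 8)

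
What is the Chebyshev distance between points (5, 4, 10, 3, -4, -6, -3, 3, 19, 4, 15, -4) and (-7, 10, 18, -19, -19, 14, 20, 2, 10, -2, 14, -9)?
23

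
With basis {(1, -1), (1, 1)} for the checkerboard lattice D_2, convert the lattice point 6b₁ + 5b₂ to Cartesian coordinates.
(11, -1)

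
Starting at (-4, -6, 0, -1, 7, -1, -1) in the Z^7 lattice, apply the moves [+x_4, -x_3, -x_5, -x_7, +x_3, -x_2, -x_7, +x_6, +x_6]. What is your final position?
(-4, -7, 0, 0, 6, 1, -3)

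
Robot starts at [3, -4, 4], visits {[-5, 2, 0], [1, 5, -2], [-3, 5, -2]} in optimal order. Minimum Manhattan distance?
28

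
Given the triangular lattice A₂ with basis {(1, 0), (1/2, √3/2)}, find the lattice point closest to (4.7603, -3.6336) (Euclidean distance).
(5, -3.464)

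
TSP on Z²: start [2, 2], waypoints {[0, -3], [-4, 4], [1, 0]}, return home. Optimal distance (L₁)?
26
(one optimal route: (2, 2) → (-4, 4) → (0, -3) → (1, 0) → (2, 2))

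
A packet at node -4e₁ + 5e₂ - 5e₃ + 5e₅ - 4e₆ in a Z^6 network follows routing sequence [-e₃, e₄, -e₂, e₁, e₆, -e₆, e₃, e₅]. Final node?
(-3, 4, -5, 1, 6, -4)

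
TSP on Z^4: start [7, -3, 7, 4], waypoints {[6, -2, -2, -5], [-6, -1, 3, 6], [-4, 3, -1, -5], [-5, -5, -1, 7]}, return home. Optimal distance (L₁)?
88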